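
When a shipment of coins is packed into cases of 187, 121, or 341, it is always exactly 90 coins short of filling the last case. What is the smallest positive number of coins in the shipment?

63677

Being 90 short of a full case of size k means N ≡ −90 (mod k), i.e. N + 90 is a multiple of each size.
187 = 11 × 17
121 = 11^2
341 = 11 × 31
LCM(187, 121, 341) = 11^2 × 17 × 31 = 63767.
Smallest positive N is 63767 − 90 = 63677.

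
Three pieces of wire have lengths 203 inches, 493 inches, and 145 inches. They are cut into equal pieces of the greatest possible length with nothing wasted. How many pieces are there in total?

Piece length = gcd(203, 493, 145).
203 = 7 × 29
493 = 17 × 29
145 = 5 × 29
gcd(203, 493, 145) = 29.
Total pieces = 203/29 + 493/29 + 145/29 = 7 + 17 + 5 = 29.

29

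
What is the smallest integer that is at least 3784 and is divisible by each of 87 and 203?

4263

The integer must be a common multiple of 87 and 203, so a multiple of their LCM.
87 = 3 × 29
203 = 7 × 29
LCM(87, 203) = 3 × 7 × 29 = 609.
Smallest multiple of 609 that is ≥ 3784: ⌈3784/609⌉ × 609 = 7 × 609 = 4263.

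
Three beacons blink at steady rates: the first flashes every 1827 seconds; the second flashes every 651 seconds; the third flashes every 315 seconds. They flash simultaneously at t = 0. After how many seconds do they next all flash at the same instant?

283185 seconds

The first simultaneous occurrence is after LCM of the individual periods.
1827 = 3^2 × 7 × 29
651 = 3 × 7 × 31
315 = 3^2 × 5 × 7
LCM(1827, 651, 315) = 3^2 × 5 × 7 × 29 × 31 = 283185.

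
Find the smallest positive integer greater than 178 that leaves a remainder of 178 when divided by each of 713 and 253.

N − 178 must be a common multiple of 713 and 253.
713 = 23 × 31
253 = 11 × 23
LCM(713, 253) = 11 × 23 × 31 = 7843.
Smallest N > 178 is LCM + 178 = 7843 + 178 = 8021.

8021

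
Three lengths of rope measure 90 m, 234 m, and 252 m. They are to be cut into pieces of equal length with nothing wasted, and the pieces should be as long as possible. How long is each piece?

Each piece length must divide every original length, so the longest possible is gcd(90, 234, 252).
90 = 2 × 3^2 × 5
234 = 2 × 3^2 × 13
252 = 2^2 × 3^2 × 7
gcd(90, 234, 252) = 2 × 3^2 = 18.

18 m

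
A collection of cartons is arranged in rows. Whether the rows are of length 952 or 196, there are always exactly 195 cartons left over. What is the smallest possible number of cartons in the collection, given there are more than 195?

N − 195 must be a common multiple of 952 and 196.
952 = 2^3 × 7 × 17
196 = 2^2 × 7^2
LCM(952, 196) = 2^3 × 7^2 × 17 = 6664.
Smallest N > 195 is LCM + 195 = 6664 + 195 = 6859.

6859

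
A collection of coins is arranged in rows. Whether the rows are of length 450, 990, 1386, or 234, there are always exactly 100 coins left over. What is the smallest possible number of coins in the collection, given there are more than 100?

450550

N − 100 must be a common multiple of 450, 990, 1386, and 234.
450 = 2 × 3^2 × 5^2
990 = 2 × 3^2 × 5 × 11
1386 = 2 × 3^2 × 7 × 11
234 = 2 × 3^2 × 13
LCM(450, 990, 1386, 234) = 2 × 3^2 × 5^2 × 7 × 11 × 13 = 450450.
Smallest N > 100 is LCM + 100 = 450450 + 100 = 450550.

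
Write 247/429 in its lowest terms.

247 = 13 × 19
429 = 3 × 11 × 13
gcd(247, 429) = 13.
Divide numerator and denominator by 13: 247/429 = 19/33.

19/33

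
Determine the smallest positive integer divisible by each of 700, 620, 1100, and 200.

700 = 2^2 × 5^2 × 7
620 = 2^2 × 5 × 31
1100 = 2^2 × 5^2 × 11
200 = 2^3 × 5^2
LCM(700, 620, 1100, 200) = 2^3 × 5^2 × 7 × 11 × 31 = 477400.

477400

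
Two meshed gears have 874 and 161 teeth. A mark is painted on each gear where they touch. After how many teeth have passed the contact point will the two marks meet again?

6118 teeth

They coincide at every common multiple of the periods; the first is the LCM.
874 = 2 × 19 × 23
161 = 7 × 23
LCM(874, 161) = 2 × 7 × 19 × 23 = 6118.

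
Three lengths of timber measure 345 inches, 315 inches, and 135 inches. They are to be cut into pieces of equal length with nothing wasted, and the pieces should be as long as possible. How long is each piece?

15 inches

Each piece length must divide every original length, so the longest possible is gcd(345, 315, 135).
345 = 3 × 5 × 23
315 = 3^2 × 5 × 7
135 = 3^3 × 5
gcd(345, 315, 135) = 3 × 5 = 15.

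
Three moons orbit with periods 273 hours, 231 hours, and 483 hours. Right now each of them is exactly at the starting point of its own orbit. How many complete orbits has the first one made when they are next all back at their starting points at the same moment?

253 orbits

They are all back at their starting positions together after one LCM of the periods.
273 = 3 × 7 × 13
231 = 3 × 7 × 11
483 = 3 × 7 × 23
LCM(273, 231, 483) = 3 × 7 × 11 × 13 × 23 = 69069.
Orbits for period 273: 69069 / 273 = 253.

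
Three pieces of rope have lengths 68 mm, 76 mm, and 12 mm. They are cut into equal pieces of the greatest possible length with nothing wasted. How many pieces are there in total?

Piece length = gcd(68, 76, 12).
68 = 2^2 × 17
76 = 2^2 × 19
12 = 2^2 × 3
gcd(68, 76, 12) = 2^2 = 4.
Total pieces = 68/4 + 76/4 + 12/4 = 17 + 19 + 3 = 39.

39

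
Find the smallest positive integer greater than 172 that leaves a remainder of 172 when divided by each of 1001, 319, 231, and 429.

87259

N − 172 must be a common multiple of 1001, 319, 231, and 429.
1001 = 7 × 11 × 13
319 = 11 × 29
231 = 3 × 7 × 11
429 = 3 × 11 × 13
LCM(1001, 319, 231, 429) = 3 × 7 × 11 × 13 × 29 = 87087.
Smallest N > 172 is LCM + 172 = 87087 + 172 = 87259.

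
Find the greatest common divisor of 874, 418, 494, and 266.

38

874 = 2 × 19 × 23
418 = 2 × 11 × 19
494 = 2 × 13 × 19
266 = 2 × 7 × 19
gcd(874, 418, 494, 266) = 2 × 19 = 38.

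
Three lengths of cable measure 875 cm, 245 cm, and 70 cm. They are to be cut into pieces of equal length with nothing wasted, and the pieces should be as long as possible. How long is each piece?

35 cm

The greatest length dividing all of 875, 245, and 70 is their gcd.
875 = 5^3 × 7
245 = 5 × 7^2
70 = 2 × 5 × 7
gcd(875, 245, 70) = 5 × 7 = 35.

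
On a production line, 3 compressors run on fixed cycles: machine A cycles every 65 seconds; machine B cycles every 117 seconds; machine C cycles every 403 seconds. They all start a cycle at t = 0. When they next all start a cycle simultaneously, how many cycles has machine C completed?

The first common completion time is the LCM of the periods.
65 = 5 × 13
117 = 3^2 × 13
403 = 13 × 31
LCM(65, 117, 403) = 3^2 × 5 × 13 × 31 = 18135.
Cycles for period 403: 18135 / 403 = 45.

45 cycles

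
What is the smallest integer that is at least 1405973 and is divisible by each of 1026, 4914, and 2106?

1680588

The integer must be a common multiple of 1026, 4914, and 2106, so a multiple of their LCM.
1026 = 2 × 3^3 × 19
4914 = 2 × 3^3 × 7 × 13
2106 = 2 × 3^4 × 13
LCM(1026, 4914, 2106) = 2 × 3^4 × 7 × 13 × 19 = 280098.
Smallest multiple of 280098 that is ≥ 1405973: ⌈1405973/280098⌉ × 280098 = 6 × 280098 = 1680588.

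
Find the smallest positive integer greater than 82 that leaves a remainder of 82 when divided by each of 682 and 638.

19860

N − 82 must be a common multiple of 682 and 638.
682 = 2 × 11 × 31
638 = 2 × 11 × 29
LCM(682, 638) = 2 × 11 × 29 × 31 = 19778.
Smallest N > 82 is LCM + 82 = 19778 + 82 = 19860.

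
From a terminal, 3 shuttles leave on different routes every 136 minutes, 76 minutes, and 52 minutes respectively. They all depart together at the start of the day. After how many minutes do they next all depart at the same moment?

They coincide at every common multiple of the periods; the first is the LCM.
136 = 2^3 × 17
76 = 2^2 × 19
52 = 2^2 × 13
LCM(136, 76, 52) = 2^3 × 13 × 17 × 19 = 33592.

33592 minutes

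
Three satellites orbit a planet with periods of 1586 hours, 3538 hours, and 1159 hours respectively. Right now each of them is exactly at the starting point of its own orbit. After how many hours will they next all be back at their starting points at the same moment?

873886 hours

They coincide at every common multiple of the periods; the first is the LCM.
1586 = 2 × 13 × 61
3538 = 2 × 29 × 61
1159 = 19 × 61
LCM(1586, 3538, 1159) = 2 × 13 × 19 × 29 × 61 = 873886.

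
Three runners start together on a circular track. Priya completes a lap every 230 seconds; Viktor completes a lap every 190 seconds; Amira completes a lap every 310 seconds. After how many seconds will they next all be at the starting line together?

135470 seconds

We need the least common multiple of the intervals.
230 = 2 × 5 × 23
190 = 2 × 5 × 19
310 = 2 × 5 × 31
LCM(230, 190, 310) = 2 × 5 × 19 × 23 × 31 = 135470.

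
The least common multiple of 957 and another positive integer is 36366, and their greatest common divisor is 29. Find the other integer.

gcd × lcm = product of the two integers, so the other integer is (29 × 36366) / 957 = 1102.

1102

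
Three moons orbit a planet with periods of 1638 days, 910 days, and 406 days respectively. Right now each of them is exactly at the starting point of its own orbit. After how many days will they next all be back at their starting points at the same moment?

237510 days

They coincide at every common multiple of the periods; the first is the LCM.
1638 = 2 × 3^2 × 7 × 13
910 = 2 × 5 × 7 × 13
406 = 2 × 7 × 29
LCM(1638, 910, 406) = 2 × 3^2 × 5 × 7 × 13 × 29 = 237510.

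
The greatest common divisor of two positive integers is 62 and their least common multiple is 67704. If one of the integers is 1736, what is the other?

For two integers, gcd × lcm = product, so the other is (62 × 67704) / 1736 = 4197648 / 1736 = 2418.

2418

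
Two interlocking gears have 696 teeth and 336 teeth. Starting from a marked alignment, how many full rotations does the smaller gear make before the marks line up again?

29 rotations

All finish a whole number of cycles simultaneously at t = LCM of the periods.
696 = 2^3 × 3 × 29
336 = 2^4 × 3 × 7
LCM(696, 336) = 2^4 × 3 × 7 × 29 = 9744.
Rotations for period 336: 9744 / 336 = 29.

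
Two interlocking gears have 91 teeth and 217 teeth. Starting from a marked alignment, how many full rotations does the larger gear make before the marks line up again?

13 rotations

All finish a whole number of cycles simultaneously at t = LCM of the periods.
91 = 7 × 13
217 = 7 × 31
LCM(91, 217) = 7 × 13 × 31 = 2821.
Rotations for period 217: 2821 / 217 = 13.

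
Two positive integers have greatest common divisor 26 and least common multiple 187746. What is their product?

4881396

For any two positive integers, gcd × lcm = product = 26 × 187746 = 4881396.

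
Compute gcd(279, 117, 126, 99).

9

279 = 3^2 × 31
117 = 3^2 × 13
126 = 2 × 3^2 × 7
99 = 3^2 × 11
gcd(279, 117, 126, 99) = 3^2 = 9.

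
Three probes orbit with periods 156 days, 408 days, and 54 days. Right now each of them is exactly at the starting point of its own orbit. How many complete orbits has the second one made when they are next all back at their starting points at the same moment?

All finish a whole number of cycles simultaneously at t = LCM of the periods.
156 = 2^2 × 3 × 13
408 = 2^3 × 3 × 17
54 = 2 × 3^3
LCM(156, 408, 54) = 2^3 × 3^3 × 13 × 17 = 47736.
Orbits for period 408: 47736 / 408 = 117.

117 orbits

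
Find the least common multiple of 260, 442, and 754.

128180

260 = 2^2 × 5 × 13
442 = 2 × 13 × 17
754 = 2 × 13 × 29
LCM(260, 442, 754) = 2^2 × 5 × 13 × 17 × 29 = 128180.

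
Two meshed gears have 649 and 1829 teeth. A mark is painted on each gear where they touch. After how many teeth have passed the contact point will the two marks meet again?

20119 teeth

They coincide at every common multiple of the periods; the first is the LCM.
649 = 11 × 59
1829 = 31 × 59
LCM(649, 1829) = 11 × 31 × 59 = 20119.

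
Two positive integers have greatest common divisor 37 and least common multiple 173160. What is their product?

For any two positive integers, gcd × lcm = product = 37 × 173160 = 6406920.

6406920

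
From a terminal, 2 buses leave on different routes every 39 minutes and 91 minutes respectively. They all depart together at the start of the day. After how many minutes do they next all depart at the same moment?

They coincide at every common multiple of the periods; the first is the LCM.
39 = 3 × 13
91 = 7 × 13
LCM(39, 91) = 3 × 7 × 13 = 273.

273 minutes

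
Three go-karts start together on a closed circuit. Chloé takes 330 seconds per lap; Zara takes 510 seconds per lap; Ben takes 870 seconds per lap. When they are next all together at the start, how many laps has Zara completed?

319 laps

They are all back at their starting positions together after one LCM of the periods.
330 = 2 × 3 × 5 × 11
510 = 2 × 3 × 5 × 17
870 = 2 × 3 × 5 × 29
LCM(330, 510, 870) = 2 × 3 × 5 × 11 × 17 × 29 = 162690.
Laps for period 510: 162690 / 510 = 319.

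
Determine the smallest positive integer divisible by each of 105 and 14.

105 = 3 × 5 × 7
14 = 2 × 7
LCM(105, 14) = 2 × 3 × 5 × 7 = 210.

210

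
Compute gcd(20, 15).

5

20 = 2^2 × 5
15 = 3 × 5
gcd(20, 15) = 5.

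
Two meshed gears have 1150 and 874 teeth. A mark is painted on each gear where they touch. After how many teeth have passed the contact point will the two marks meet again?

We need the least common multiple of the intervals.
1150 = 2 × 5^2 × 23
874 = 2 × 19 × 23
LCM(1150, 874) = 2 × 5^2 × 19 × 23 = 21850.

21850 teeth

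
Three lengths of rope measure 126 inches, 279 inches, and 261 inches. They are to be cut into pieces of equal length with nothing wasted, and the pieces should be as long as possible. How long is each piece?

9 inches

The greatest length dividing all of 126, 279, and 261 is their gcd.
126 = 2 × 3^2 × 7
279 = 3^2 × 31
261 = 3^2 × 29
gcd(126, 279, 261) = 3^2 = 9.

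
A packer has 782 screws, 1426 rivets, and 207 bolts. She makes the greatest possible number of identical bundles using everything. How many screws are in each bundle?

34

Number of bundles = gcd(782, 1426, 207).
782 = 2 × 17 × 23
1426 = 2 × 23 × 31
207 = 3^2 × 23
gcd(782, 1426, 207) = 23.
screws per bundle = 782 / 23 = 34.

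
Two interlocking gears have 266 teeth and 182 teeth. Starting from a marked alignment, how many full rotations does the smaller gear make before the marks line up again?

19 rotations

They are all back at their starting positions together after one LCM of the periods.
266 = 2 × 7 × 19
182 = 2 × 7 × 13
LCM(266, 182) = 2 × 7 × 13 × 19 = 3458.
Rotations for period 182: 3458 / 182 = 19.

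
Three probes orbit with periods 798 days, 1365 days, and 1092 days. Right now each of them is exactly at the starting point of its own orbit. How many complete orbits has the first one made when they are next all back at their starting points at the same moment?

The first common completion time is the LCM of the periods.
798 = 2 × 3 × 7 × 19
1365 = 3 × 5 × 7 × 13
1092 = 2^2 × 3 × 7 × 13
LCM(798, 1365, 1092) = 2^2 × 3 × 5 × 7 × 13 × 19 = 103740.
Orbits for period 798: 103740 / 798 = 130.

130 orbits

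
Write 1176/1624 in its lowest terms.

1176 = 2^3 × 3 × 7^2
1624 = 2^3 × 7 × 29
gcd(1176, 1624) = 2^3 × 7 = 56.
Divide numerator and denominator by 56: 1176/1624 = 21/29.

21/29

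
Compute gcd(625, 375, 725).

25

625 = 5^4
375 = 3 × 5^3
725 = 5^2 × 29
gcd(625, 375, 725) = 5^2 = 25.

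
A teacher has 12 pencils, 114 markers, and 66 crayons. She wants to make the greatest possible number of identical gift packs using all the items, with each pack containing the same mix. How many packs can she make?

The pack count must divide each quantity, so the greatest is gcd(12, 114, 66).
12 = 2^2 × 3
114 = 2 × 3 × 19
66 = 2 × 3 × 11
gcd(12, 114, 66) = 2 × 3 = 6.

6 packs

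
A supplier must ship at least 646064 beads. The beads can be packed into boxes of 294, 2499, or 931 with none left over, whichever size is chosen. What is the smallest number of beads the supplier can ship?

The number of beads must be a common multiple of 294, 2499, and 931, so a multiple of their LCM.
294 = 2 × 3 × 7^2
2499 = 3 × 7^2 × 17
931 = 7^2 × 19
LCM(294, 2499, 931) = 2 × 3 × 7^2 × 17 × 19 = 94962.
Smallest multiple of 94962 that is ≥ 646064: ⌈646064/94962⌉ × 94962 = 7 × 94962 = 664734.

664734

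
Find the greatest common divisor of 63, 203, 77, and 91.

7

63 = 3^2 × 7
203 = 7 × 29
77 = 7 × 11
91 = 7 × 13
gcd(63, 203, 77, 91) = 7.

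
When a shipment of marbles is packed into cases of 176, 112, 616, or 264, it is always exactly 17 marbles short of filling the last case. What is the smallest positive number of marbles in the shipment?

Being 17 short of a full case of size k means N ≡ −17 (mod k), i.e. N + 17 is a multiple of each size.
176 = 2^4 × 11
112 = 2^4 × 7
616 = 2^3 × 7 × 11
264 = 2^3 × 3 × 11
LCM(176, 112, 616, 264) = 2^4 × 3 × 7 × 11 = 3696.
Smallest positive N is 3696 − 17 = 3679.

3679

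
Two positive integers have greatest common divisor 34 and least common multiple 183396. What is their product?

6235464

For any two positive integers, gcd × lcm = product = 34 × 183396 = 6235464.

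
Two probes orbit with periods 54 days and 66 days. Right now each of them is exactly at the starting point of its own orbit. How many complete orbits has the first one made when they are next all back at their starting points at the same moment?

The first common completion time is the LCM of the periods.
54 = 2 × 3^3
66 = 2 × 3 × 11
LCM(54, 66) = 2 × 3^3 × 11 = 594.
Orbits for period 54: 594 / 54 = 11.

11 orbits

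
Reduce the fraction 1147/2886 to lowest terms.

1147 = 31 × 37
2886 = 2 × 3 × 13 × 37
gcd(1147, 2886) = 37.
Divide numerator and denominator by 37: 1147/2886 = 31/78.

31/78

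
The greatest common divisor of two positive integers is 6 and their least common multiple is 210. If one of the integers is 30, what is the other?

For two integers, gcd × lcm = product, so the other is (6 × 210) / 30 = 1260 / 30 = 42.

42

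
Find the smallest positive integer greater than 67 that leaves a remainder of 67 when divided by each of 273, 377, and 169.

102988

N − 67 must be a common multiple of 273, 377, and 169.
273 = 3 × 7 × 13
377 = 13 × 29
169 = 13^2
LCM(273, 377, 169) = 3 × 7 × 13^2 × 29 = 102921.
Smallest N > 67 is LCM + 67 = 102921 + 67 = 102988.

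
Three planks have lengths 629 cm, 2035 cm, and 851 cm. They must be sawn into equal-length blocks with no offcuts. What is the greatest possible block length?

37 cm

The block length must divide every plank, so the greatest is gcd(629, 2035, 851).
629 = 17 × 37
2035 = 5 × 11 × 37
851 = 23 × 37
gcd(629, 2035, 851) = 37.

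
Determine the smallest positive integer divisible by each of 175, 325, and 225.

20475

175 = 5^2 × 7
325 = 5^2 × 13
225 = 3^2 × 5^2
LCM(175, 325, 225) = 3^2 × 5^2 × 7 × 13 = 20475.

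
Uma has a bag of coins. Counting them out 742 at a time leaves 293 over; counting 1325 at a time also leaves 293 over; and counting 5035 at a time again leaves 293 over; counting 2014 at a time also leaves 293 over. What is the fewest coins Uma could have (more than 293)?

N − 293 must be a common multiple of 742, 1325, 5035, and 2014.
742 = 2 × 7 × 53
1325 = 5^2 × 53
5035 = 5 × 19 × 53
2014 = 2 × 19 × 53
LCM(742, 1325, 5035, 2014) = 2 × 5^2 × 7 × 19 × 53 = 352450.
Smallest N > 293 is LCM + 293 = 352450 + 293 = 352743.

352743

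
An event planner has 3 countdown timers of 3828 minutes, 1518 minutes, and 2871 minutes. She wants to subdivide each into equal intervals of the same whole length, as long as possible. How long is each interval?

The interval must divide each timer length; the longest such is the gcd.
3828 = 2^2 × 3 × 11 × 29
1518 = 2 × 3 × 11 × 23
2871 = 3^2 × 11 × 29
gcd(3828, 1518, 2871) = 3 × 11 = 33.

33 minutes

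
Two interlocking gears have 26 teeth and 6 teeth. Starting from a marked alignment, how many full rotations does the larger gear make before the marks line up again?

3 rotations

The first common completion time is the LCM of the periods.
26 = 2 × 13
6 = 2 × 3
LCM(26, 6) = 2 × 3 × 13 = 78.
Rotations for period 26: 78 / 26 = 3.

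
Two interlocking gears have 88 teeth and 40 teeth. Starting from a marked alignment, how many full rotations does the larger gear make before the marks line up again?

5 rotations

All finish a whole number of cycles simultaneously at t = LCM of the periods.
88 = 2^3 × 11
40 = 2^3 × 5
LCM(88, 40) = 2^3 × 5 × 11 = 440.
Rotations for period 88: 440 / 88 = 5.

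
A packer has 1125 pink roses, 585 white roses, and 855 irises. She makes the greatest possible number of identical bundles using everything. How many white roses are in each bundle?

13

Number of bundles = gcd(1125, 585, 855).
1125 = 3^2 × 5^3
585 = 3^2 × 5 × 13
855 = 3^2 × 5 × 19
gcd(1125, 585, 855) = 3^2 × 5 = 45.
white roses per bundle = 585 / 45 = 13.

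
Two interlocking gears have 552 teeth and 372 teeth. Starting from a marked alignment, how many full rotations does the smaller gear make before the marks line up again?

All finish a whole number of cycles simultaneously at t = LCM of the periods.
552 = 2^3 × 3 × 23
372 = 2^2 × 3 × 31
LCM(552, 372) = 2^3 × 3 × 23 × 31 = 17112.
Rotations for period 372: 17112 / 372 = 46.

46 rotations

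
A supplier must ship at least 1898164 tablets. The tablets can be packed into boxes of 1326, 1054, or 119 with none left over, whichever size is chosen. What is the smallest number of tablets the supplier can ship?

2014194

The number of tablets must be a common multiple of 1326, 1054, and 119, so a multiple of their LCM.
1326 = 2 × 3 × 13 × 17
1054 = 2 × 17 × 31
119 = 7 × 17
LCM(1326, 1054, 119) = 2 × 3 × 7 × 13 × 17 × 31 = 287742.
Smallest multiple of 287742 that is ≥ 1898164: ⌈1898164/287742⌉ × 287742 = 7 × 287742 = 2014194.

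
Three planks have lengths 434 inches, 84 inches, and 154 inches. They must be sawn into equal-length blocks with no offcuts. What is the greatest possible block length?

14 inches

This is the greatest common divisor of 434, 84, and 154.
434 = 2 × 7 × 31
84 = 2^2 × 3 × 7
154 = 2 × 7 × 11
gcd(434, 84, 154) = 2 × 7 = 14.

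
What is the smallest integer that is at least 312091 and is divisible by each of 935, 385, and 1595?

379610

The integer must be a common multiple of 935, 385, and 1595, so a multiple of their LCM.
935 = 5 × 11 × 17
385 = 5 × 7 × 11
1595 = 5 × 11 × 29
LCM(935, 385, 1595) = 5 × 7 × 11 × 17 × 29 = 189805.
Smallest multiple of 189805 that is ≥ 312091: ⌈312091/189805⌉ × 189805 = 2 × 189805 = 379610.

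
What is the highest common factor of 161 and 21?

161 = 7 × 23
21 = 3 × 7
gcd(161, 21) = 7.

7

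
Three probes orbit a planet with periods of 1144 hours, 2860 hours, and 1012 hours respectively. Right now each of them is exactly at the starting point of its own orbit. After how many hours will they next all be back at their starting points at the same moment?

131560 hours

We need the least common multiple of the intervals.
1144 = 2^3 × 11 × 13
2860 = 2^2 × 5 × 11 × 13
1012 = 2^2 × 11 × 23
LCM(1144, 2860, 1012) = 2^3 × 5 × 11 × 13 × 23 = 131560.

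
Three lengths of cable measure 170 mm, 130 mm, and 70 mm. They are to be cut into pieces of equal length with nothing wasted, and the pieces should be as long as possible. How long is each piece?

10 mm

The greatest length dividing all of 170, 130, and 70 is their gcd.
170 = 2 × 5 × 17
130 = 2 × 5 × 13
70 = 2 × 5 × 7
gcd(170, 130, 70) = 2 × 5 = 10.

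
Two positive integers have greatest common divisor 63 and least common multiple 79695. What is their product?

For any two positive integers, gcd × lcm = product = 63 × 79695 = 5020785.

5020785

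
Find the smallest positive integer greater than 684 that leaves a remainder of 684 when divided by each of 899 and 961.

28553

N − 684 must be a common multiple of 899 and 961.
899 = 29 × 31
961 = 31^2
LCM(899, 961) = 29 × 31^2 = 27869.
Smallest N > 684 is LCM + 684 = 27869 + 684 = 28553.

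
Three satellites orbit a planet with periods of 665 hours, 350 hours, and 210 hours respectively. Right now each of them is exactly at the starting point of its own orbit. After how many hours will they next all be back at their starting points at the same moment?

We need the least common multiple of the intervals.
665 = 5 × 7 × 19
350 = 2 × 5^2 × 7
210 = 2 × 3 × 5 × 7
LCM(665, 350, 210) = 2 × 3 × 5^2 × 7 × 19 = 19950.

19950 hours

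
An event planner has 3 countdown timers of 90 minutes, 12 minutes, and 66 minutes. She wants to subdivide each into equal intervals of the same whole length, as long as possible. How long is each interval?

The interval must divide each timer length; the longest such is the gcd.
90 = 2 × 3^2 × 5
12 = 2^2 × 3
66 = 2 × 3 × 11
gcd(90, 12, 66) = 2 × 3 = 6.

6 minutes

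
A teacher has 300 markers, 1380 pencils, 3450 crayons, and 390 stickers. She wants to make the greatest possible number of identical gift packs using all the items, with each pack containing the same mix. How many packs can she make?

The pack count must divide each quantity, so the greatest is gcd(300, 1380, 3450, 390).
300 = 2^2 × 3 × 5^2
1380 = 2^2 × 3 × 5 × 23
3450 = 2 × 3 × 5^2 × 23
390 = 2 × 3 × 5 × 13
gcd(300, 1380, 3450, 390) = 2 × 3 × 5 = 30.

30 packs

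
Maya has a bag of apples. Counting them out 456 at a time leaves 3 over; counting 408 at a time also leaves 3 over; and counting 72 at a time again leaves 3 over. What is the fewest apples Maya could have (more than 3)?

23259

N − 3 must be a common multiple of 456, 408, and 72.
456 = 2^3 × 3 × 19
408 = 2^3 × 3 × 17
72 = 2^3 × 3^2
LCM(456, 408, 72) = 2^3 × 3^2 × 17 × 19 = 23256.
Smallest N > 3 is LCM + 3 = 23256 + 3 = 23259.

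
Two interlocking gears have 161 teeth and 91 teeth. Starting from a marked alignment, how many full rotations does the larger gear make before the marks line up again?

They are all back at their starting positions together after one LCM of the periods.
161 = 7 × 23
91 = 7 × 13
LCM(161, 91) = 7 × 13 × 23 = 2093.
Rotations for period 161: 2093 / 161 = 13.

13 rotations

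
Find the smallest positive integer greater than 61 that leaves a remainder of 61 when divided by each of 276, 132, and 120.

30421

N − 61 must be a common multiple of 276, 132, and 120.
276 = 2^2 × 3 × 23
132 = 2^2 × 3 × 11
120 = 2^3 × 3 × 5
LCM(276, 132, 120) = 2^3 × 3 × 5 × 11 × 23 = 30360.
Smallest N > 61 is LCM + 61 = 30360 + 61 = 30421.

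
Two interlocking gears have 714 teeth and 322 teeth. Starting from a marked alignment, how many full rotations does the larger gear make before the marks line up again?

23 rotations

All finish a whole number of cycles simultaneously at t = LCM of the periods.
714 = 2 × 3 × 7 × 17
322 = 2 × 7 × 23
LCM(714, 322) = 2 × 3 × 7 × 17 × 23 = 16422.
Rotations for period 714: 16422 / 714 = 23.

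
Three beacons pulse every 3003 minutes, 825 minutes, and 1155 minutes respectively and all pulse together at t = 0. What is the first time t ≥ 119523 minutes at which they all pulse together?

150150 minutes

Joint pulses occur at multiples of LCM(3003, 825, 1155).
3003 = 3 × 7 × 11 × 13
825 = 3 × 5^2 × 11
1155 = 3 × 5 × 7 × 11
LCM(3003, 825, 1155) = 3 × 5^2 × 7 × 11 × 13 = 75075.
Smallest multiple of 75075 that is ≥ 119523: ⌈119523/75075⌉ × 75075 = 2 × 75075 = 150150.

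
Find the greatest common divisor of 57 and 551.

19

57 = 3 × 19
551 = 19 × 29
gcd(57, 551) = 19.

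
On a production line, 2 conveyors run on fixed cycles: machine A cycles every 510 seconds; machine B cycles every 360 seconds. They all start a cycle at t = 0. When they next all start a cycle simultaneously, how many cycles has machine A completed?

All finish a whole number of cycles simultaneously at t = LCM of the periods.
510 = 2 × 3 × 5 × 17
360 = 2^3 × 3^2 × 5
LCM(510, 360) = 2^3 × 3^2 × 5 × 17 = 6120.
Cycles for period 510: 6120 / 510 = 12.

12 cycles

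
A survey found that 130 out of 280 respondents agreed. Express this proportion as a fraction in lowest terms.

13/28

130 = 2 × 5 × 13
280 = 2^3 × 5 × 7
gcd(130, 280) = 2 × 5 = 10.
Divide numerator and denominator by 10: 130/280 = 13/28.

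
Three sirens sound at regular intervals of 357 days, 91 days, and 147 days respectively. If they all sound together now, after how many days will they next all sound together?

We need the least common multiple of the intervals.
357 = 3 × 7 × 17
91 = 7 × 13
147 = 3 × 7^2
LCM(357, 91, 147) = 3 × 7^2 × 13 × 17 = 32487.

32487 days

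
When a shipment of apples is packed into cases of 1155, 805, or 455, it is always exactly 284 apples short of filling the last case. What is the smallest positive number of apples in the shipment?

Being 284 short of a full case of size k means N ≡ −284 (mod k), i.e. N + 284 is a multiple of each size.
1155 = 3 × 5 × 7 × 11
805 = 5 × 7 × 23
455 = 5 × 7 × 13
LCM(1155, 805, 455) = 3 × 5 × 7 × 11 × 13 × 23 = 345345.
Smallest positive N is 345345 − 284 = 345061.

345061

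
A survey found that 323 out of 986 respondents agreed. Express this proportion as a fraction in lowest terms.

19/58

323 = 17 × 19
986 = 2 × 17 × 29
gcd(323, 986) = 17.
Divide numerator and denominator by 17: 323/986 = 19/58.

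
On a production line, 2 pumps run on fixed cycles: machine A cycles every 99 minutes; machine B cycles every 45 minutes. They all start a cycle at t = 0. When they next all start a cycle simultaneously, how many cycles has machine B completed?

The first common completion time is the LCM of the periods.
99 = 3^2 × 11
45 = 3^2 × 5
LCM(99, 45) = 3^2 × 5 × 11 = 495.
Cycles for period 45: 495 / 45 = 11.

11 cycles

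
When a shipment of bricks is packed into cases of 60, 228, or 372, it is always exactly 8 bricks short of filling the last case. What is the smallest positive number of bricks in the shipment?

Being 8 short of a full case of size k means N ≡ −8 (mod k), i.e. N + 8 is a multiple of each size.
60 = 2^2 × 3 × 5
228 = 2^2 × 3 × 19
372 = 2^2 × 3 × 31
LCM(60, 228, 372) = 2^2 × 3 × 5 × 19 × 31 = 35340.
Smallest positive N is 35340 − 8 = 35332.

35332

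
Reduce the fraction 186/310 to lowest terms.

186 = 2 × 3 × 31
310 = 2 × 5 × 31
gcd(186, 310) = 2 × 31 = 62.
Divide numerator and denominator by 62: 186/310 = 3/5.

3/5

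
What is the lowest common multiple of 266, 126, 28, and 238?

266 = 2 × 7 × 19
126 = 2 × 3^2 × 7
28 = 2^2 × 7
238 = 2 × 7 × 17
LCM(266, 126, 28, 238) = 2^2 × 3^2 × 7 × 17 × 19 = 81396.

81396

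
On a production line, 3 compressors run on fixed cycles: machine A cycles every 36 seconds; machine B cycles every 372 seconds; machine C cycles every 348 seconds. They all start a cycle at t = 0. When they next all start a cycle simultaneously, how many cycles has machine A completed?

They are all back at their starting positions together after one LCM of the periods.
36 = 2^2 × 3^2
372 = 2^2 × 3 × 31
348 = 2^2 × 3 × 29
LCM(36, 372, 348) = 2^2 × 3^2 × 29 × 31 = 32364.
Cycles for period 36: 32364 / 36 = 899.

899 cycles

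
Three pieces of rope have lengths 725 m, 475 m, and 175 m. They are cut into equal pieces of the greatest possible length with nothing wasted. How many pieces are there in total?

Piece length = gcd(725, 475, 175).
725 = 5^2 × 29
475 = 5^2 × 19
175 = 5^2 × 7
gcd(725, 475, 175) = 5^2 = 25.
Total pieces = 725/25 + 475/25 + 175/25 = 29 + 19 + 7 = 55.

55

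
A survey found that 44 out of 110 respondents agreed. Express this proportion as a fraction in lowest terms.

44 = 2^2 × 11
110 = 2 × 5 × 11
gcd(44, 110) = 2 × 11 = 22.
Divide numerator and denominator by 22: 44/110 = 2/5.

2/5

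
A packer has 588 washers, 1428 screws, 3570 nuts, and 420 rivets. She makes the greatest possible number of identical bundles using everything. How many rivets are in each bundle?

10

Number of bundles = gcd(588, 1428, 3570, 420).
588 = 2^2 × 3 × 7^2
1428 = 2^2 × 3 × 7 × 17
3570 = 2 × 3 × 5 × 7 × 17
420 = 2^2 × 3 × 5 × 7
gcd(588, 1428, 3570, 420) = 2 × 3 × 7 = 42.
rivets per bundle = 420 / 42 = 10.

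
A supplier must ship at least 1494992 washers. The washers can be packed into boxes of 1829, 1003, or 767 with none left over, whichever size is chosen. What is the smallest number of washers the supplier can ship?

The number of washers must be a common multiple of 1829, 1003, and 767, so a multiple of their LCM.
1829 = 31 × 59
1003 = 17 × 59
767 = 13 × 59
LCM(1829, 1003, 767) = 13 × 17 × 31 × 59 = 404209.
Smallest multiple of 404209 that is ≥ 1494992: ⌈1494992/404209⌉ × 404209 = 4 × 404209 = 1616836.

1616836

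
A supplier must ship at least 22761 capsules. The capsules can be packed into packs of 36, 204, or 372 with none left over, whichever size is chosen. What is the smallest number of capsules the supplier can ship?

37944

The number of capsules must be a common multiple of 36, 204, and 372, so a multiple of their LCM.
36 = 2^2 × 3^2
204 = 2^2 × 3 × 17
372 = 2^2 × 3 × 31
LCM(36, 204, 372) = 2^2 × 3^2 × 17 × 31 = 18972.
Smallest multiple of 18972 that is ≥ 22761: ⌈22761/18972⌉ × 18972 = 2 × 18972 = 37944.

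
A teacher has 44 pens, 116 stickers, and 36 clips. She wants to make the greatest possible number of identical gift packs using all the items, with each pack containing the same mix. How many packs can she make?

4 packs

The pack count must divide each quantity, so the greatest is gcd(44, 116, 36).
44 = 2^2 × 11
116 = 2^2 × 29
36 = 2^2 × 3^2
gcd(44, 116, 36) = 2^2 = 4.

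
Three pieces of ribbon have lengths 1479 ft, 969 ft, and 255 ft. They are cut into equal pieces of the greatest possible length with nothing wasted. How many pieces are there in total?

Piece length = gcd(1479, 969, 255).
1479 = 3 × 17 × 29
969 = 3 × 17 × 19
255 = 3 × 5 × 17
gcd(1479, 969, 255) = 3 × 17 = 51.
Total pieces = 1479/51 + 969/51 + 255/51 = 29 + 19 + 5 = 53.

53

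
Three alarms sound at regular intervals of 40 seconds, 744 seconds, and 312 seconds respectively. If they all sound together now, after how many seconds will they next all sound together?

48360 seconds

They coincide at every common multiple of the periods; the first is the LCM.
40 = 2^3 × 5
744 = 2^3 × 3 × 31
312 = 2^3 × 3 × 13
LCM(40, 744, 312) = 2^3 × 3 × 5 × 13 × 31 = 48360.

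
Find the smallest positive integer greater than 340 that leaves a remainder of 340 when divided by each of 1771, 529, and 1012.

N − 340 must be a common multiple of 1771, 529, and 1012.
1771 = 7 × 11 × 23
529 = 23^2
1012 = 2^2 × 11 × 23
LCM(1771, 529, 1012) = 2^2 × 7 × 11 × 23^2 = 162932.
Smallest N > 340 is LCM + 340 = 162932 + 340 = 163272.

163272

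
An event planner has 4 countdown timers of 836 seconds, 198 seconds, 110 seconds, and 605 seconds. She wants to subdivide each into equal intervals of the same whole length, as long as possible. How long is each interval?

11 seconds

The interval must divide each timer length; the longest such is the gcd.
836 = 2^2 × 11 × 19
198 = 2 × 3^2 × 11
110 = 2 × 5 × 11
605 = 5 × 11^2
gcd(836, 198, 110, 605) = 11.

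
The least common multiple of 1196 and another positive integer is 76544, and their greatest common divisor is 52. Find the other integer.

gcd × lcm = product of the two integers, so the other integer is (52 × 76544) / 1196 = 3328.

3328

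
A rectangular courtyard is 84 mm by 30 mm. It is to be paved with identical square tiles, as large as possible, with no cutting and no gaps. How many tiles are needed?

Tile side = gcd(84, 30).
84 = 2^2 × 3 × 7
30 = 2 × 3 × 5
gcd(84, 30) = 2 × 3 = 6.
Tiles: (84/6) × (30/6) = 14 × 5 = 70.

70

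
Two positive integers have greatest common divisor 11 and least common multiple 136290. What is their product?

For any two positive integers, gcd × lcm = product = 11 × 136290 = 1499190.

1499190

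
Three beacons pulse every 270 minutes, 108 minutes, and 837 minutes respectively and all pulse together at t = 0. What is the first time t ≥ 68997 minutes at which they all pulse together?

Joint pulses occur at multiples of LCM(270, 108, 837).
270 = 2 × 3^3 × 5
108 = 2^2 × 3^3
837 = 3^3 × 31
LCM(270, 108, 837) = 2^2 × 3^3 × 5 × 31 = 16740.
Smallest multiple of 16740 that is ≥ 68997: ⌈68997/16740⌉ × 16740 = 5 × 16740 = 83700.

83700 minutes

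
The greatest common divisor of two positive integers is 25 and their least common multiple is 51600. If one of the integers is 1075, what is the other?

1200

For two integers, gcd × lcm = product, so the other is (25 × 51600) / 1075 = 1290000 / 1075 = 1200.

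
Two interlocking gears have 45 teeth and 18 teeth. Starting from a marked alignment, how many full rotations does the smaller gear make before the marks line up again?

They are all back at their starting positions together after one LCM of the periods.
45 = 3^2 × 5
18 = 2 × 3^2
LCM(45, 18) = 2 × 3^2 × 5 = 90.
Rotations for period 18: 90 / 18 = 5.

5 rotations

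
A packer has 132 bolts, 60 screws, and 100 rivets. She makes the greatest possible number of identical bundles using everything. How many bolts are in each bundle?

Number of bundles = gcd(132, 60, 100).
132 = 2^2 × 3 × 11
60 = 2^2 × 3 × 5
100 = 2^2 × 5^2
gcd(132, 60, 100) = 2^2 = 4.
bolts per bundle = 132 / 4 = 33.

33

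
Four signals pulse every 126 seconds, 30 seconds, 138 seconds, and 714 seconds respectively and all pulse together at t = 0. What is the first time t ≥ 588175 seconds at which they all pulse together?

738990 seconds

Joint pulses occur at multiples of LCM(126, 30, 138, 714).
126 = 2 × 3^2 × 7
30 = 2 × 3 × 5
138 = 2 × 3 × 23
714 = 2 × 3 × 7 × 17
LCM(126, 30, 138, 714) = 2 × 3^2 × 5 × 7 × 17 × 23 = 246330.
Smallest multiple of 246330 that is ≥ 588175: ⌈588175/246330⌉ × 246330 = 3 × 246330 = 738990.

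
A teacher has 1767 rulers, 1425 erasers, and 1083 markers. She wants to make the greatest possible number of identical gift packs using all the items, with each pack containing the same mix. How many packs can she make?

57 packs

The pack count must divide each quantity, so the greatest is gcd(1767, 1425, 1083).
1767 = 3 × 19 × 31
1425 = 3 × 5^2 × 19
1083 = 3 × 19^2
gcd(1767, 1425, 1083) = 3 × 19 = 57.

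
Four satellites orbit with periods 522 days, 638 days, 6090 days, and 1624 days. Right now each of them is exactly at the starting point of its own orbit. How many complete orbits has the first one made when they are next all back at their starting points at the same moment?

1540 orbits

They are all back at their starting positions together after one LCM of the periods.
522 = 2 × 3^2 × 29
638 = 2 × 11 × 29
6090 = 2 × 3 × 5 × 7 × 29
1624 = 2^3 × 7 × 29
LCM(522, 638, 6090, 1624) = 2^3 × 3^2 × 5 × 7 × 11 × 29 = 803880.
Orbits for period 522: 803880 / 522 = 1540.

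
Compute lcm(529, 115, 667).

529 = 23^2
115 = 5 × 23
667 = 23 × 29
LCM(529, 115, 667) = 5 × 23^2 × 29 = 76705.

76705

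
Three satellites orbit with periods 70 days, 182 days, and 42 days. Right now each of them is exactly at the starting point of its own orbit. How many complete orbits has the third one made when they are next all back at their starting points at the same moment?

The first common completion time is the LCM of the periods.
70 = 2 × 5 × 7
182 = 2 × 7 × 13
42 = 2 × 3 × 7
LCM(70, 182, 42) = 2 × 3 × 5 × 7 × 13 = 2730.
Orbits for period 42: 2730 / 42 = 65.

65 orbits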